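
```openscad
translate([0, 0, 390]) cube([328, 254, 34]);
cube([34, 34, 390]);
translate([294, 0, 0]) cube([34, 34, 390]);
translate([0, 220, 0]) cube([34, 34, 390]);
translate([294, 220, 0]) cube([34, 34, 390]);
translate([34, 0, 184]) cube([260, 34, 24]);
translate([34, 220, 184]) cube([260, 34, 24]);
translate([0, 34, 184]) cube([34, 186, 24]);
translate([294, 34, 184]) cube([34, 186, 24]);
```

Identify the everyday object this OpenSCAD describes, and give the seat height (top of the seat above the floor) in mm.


A stool. The seat height is 424 mm.

A 328×254×34 slab at z = 390 on four corner posts — a stool. The seat top is 390 + 34 = 424 mm.


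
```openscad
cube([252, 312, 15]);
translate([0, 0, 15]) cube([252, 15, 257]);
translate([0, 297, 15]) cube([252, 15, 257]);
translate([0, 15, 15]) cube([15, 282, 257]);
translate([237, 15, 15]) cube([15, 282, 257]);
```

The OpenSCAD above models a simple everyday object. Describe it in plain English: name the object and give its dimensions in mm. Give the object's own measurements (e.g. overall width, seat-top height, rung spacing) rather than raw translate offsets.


An open-topped rectangular box: outside dimensions 252×312×272 mm, with a uniform wall and base thickness of 15 mm. The base is a full 252×312 slab on the floor; four walls sit on top of the base. The front and back walls (the −y and +y sides) span the full width; the two side walls fit between them.


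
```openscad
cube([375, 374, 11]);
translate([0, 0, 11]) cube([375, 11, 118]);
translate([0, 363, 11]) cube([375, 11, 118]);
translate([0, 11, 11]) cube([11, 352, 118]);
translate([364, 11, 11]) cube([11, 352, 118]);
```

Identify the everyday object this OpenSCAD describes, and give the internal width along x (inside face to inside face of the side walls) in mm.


An open box. The internal width is 353 mm.

A 375×374 base slab with four walls standing on it — an open box. The base is 375 mm wide and the walls are 11 mm thick, so the internal width is 375 − 2 × 11 = 353 mm.


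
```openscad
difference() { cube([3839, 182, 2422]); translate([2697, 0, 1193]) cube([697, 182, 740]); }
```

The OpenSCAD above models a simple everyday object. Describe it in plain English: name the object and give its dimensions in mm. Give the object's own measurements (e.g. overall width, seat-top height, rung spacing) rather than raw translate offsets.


A wall 3839 mm long (x), 182 mm thick (y), 2422 mm tall, with a rectangular window opening cut through it. The opening is 697 mm wide and 740 mm tall; its sill is at z = 1193 mm and its near (−x) edge is 2697 mm from the wall's −x end. The opening passes through the full wall thickness.


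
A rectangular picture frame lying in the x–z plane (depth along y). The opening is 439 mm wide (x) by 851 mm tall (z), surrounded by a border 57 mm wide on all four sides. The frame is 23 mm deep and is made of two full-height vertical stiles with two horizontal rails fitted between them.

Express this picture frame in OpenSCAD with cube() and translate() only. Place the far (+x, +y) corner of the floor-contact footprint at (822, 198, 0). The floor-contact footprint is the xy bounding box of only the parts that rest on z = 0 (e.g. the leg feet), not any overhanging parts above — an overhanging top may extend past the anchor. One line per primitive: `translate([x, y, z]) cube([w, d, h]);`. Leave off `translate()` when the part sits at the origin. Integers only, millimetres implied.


translate([269, 175, 0]) cube([57, 23, 965]);
translate([765, 175, 0]) cube([57, 23, 965]);
translate([326, 175, 0]) cube([439, 23, 57]);
translate([326, 175, 908]) cube([439, 23, 57]);


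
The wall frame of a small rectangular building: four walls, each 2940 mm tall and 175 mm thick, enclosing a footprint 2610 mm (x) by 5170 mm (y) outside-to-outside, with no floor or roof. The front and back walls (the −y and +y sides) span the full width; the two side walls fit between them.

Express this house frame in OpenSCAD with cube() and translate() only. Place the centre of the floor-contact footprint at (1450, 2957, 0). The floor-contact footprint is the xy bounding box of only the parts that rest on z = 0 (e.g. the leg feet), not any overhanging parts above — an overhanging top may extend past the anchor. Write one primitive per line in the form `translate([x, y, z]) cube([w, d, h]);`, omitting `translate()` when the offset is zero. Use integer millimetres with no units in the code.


translate([145, 372, 0]) cube([2610, 175, 2940]);
translate([145, 5367, 0]) cube([2610, 175, 2940]);
translate([145, 547, 0]) cube([175, 4820, 2940]);
translate([2580, 547, 0]) cube([175, 4820, 2940]);


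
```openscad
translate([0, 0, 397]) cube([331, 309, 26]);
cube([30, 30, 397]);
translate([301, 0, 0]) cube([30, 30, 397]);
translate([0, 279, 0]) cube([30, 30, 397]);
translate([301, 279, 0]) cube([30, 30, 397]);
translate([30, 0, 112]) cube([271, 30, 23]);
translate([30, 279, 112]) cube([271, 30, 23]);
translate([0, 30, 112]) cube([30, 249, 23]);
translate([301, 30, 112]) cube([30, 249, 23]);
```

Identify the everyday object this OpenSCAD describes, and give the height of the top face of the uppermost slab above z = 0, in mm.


A stool. The seat height is 423 mm.

A 331×309×26 slab at z = 397 on four corner posts — a stool. The seat top is 397 + 26 = 423 mm.


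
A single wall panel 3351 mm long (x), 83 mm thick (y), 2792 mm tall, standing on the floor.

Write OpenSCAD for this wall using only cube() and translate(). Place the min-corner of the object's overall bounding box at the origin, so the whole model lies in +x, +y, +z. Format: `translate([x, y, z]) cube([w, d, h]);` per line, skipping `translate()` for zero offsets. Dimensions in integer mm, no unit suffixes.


cube([3351, 83, 2792]);


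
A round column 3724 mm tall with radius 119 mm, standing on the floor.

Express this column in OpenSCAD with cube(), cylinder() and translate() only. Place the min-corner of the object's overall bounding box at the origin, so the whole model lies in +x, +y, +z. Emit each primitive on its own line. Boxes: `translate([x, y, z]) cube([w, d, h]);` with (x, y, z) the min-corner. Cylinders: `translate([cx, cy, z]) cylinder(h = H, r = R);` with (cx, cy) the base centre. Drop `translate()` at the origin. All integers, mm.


translate([119, 119, 0]) cylinder(h = 3724, r = 119);


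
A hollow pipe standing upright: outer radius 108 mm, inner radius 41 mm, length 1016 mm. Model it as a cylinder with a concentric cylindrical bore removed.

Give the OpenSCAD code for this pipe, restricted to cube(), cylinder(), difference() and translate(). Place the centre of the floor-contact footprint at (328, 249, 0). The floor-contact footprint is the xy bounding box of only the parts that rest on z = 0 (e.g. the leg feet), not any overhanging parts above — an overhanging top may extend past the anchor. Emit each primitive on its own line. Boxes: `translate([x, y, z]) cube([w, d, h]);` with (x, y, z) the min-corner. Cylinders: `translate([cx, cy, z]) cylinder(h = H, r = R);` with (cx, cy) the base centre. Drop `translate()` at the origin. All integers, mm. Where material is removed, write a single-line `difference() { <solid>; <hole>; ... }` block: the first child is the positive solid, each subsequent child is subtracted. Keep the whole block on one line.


difference() { translate([328, 249, 0]) cylinder(h = 1016, r = 108); translate([328, 249, 0]) cylinder(h = 1016, r = 41); }


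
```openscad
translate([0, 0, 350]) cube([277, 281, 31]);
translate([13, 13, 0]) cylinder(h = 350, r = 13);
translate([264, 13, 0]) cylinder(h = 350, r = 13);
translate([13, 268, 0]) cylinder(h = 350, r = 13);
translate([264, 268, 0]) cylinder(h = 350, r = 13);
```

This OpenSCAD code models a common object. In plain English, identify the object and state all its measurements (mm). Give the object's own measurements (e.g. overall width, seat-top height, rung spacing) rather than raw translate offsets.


A four-legged stool. The seat is a 277×281×31 mm slab whose top surface is at z = 381 mm; four round legs, each 26 mm in diameter, run from the floor (z = 0) to the underside of the seat, each leg's axis is inset half a diameter from the nearest pair of seat edges (so the leg's bounding box is flush with the corner).


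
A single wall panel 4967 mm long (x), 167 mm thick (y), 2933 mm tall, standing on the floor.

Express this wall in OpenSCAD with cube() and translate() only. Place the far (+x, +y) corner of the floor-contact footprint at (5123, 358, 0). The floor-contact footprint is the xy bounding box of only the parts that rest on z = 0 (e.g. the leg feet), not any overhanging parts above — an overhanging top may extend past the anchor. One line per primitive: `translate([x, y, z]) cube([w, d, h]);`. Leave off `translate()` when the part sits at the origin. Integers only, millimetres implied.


translate([156, 191, 0]) cube([4967, 167, 2933]);


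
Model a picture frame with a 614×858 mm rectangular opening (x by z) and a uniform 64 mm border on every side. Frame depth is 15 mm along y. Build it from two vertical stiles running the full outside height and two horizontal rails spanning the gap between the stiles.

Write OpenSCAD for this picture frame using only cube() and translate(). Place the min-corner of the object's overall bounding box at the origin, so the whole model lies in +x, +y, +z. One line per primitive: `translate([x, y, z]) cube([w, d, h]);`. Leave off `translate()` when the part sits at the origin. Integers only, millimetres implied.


cube([64, 15, 986]);
translate([678, 0, 0]) cube([64, 15, 986]);
translate([64, 0, 0]) cube([614, 15, 64]);
translate([64, 0, 922]) cube([614, 15, 64]);


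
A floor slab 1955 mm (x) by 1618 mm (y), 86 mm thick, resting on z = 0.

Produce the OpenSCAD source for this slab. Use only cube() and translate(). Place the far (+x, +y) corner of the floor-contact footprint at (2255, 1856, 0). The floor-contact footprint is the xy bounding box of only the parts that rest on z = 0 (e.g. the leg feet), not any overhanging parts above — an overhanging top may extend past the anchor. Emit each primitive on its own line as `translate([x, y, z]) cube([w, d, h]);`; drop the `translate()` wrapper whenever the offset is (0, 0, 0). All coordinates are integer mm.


translate([300, 238, 0]) cube([1955, 1618, 86]);


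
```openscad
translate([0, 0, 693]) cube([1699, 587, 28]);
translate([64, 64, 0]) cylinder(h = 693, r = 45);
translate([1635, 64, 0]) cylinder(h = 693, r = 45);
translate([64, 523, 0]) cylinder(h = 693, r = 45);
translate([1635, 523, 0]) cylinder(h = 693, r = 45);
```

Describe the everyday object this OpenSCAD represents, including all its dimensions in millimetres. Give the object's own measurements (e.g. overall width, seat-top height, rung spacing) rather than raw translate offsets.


A rectangular dining table. The top is 1699×587×28 mm with its upper surface at z = 721 mm. It stands on four round legs of 90 mm diameter, each leg's bounding box inset 19 mm from the nearest pair of top edges, running from the floor to the underside of the top.


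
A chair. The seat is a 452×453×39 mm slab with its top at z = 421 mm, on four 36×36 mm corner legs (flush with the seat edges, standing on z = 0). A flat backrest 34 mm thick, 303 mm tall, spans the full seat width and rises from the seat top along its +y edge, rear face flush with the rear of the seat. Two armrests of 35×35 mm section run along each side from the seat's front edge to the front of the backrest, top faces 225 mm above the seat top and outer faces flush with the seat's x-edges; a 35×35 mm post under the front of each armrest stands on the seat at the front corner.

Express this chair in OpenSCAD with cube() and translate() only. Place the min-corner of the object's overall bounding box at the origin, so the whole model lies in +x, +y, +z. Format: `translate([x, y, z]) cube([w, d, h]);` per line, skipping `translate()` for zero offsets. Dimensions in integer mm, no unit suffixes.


translate([0, 0, 382]) cube([452, 453, 39]);
cube([36, 36, 382]);
translate([416, 0, 0]) cube([36, 36, 382]);
translate([0, 417, 0]) cube([36, 36, 382]);
translate([416, 417, 0]) cube([36, 36, 382]);
translate([0, 419, 421]) cube([452, 34, 303]);
translate([0, 0, 611]) cube([35, 419, 35]);
translate([417, 0, 611]) cube([35, 419, 35]);
translate([0, 0, 421]) cube([35, 35, 190]);
translate([417, 0, 421]) cube([35, 35, 190]);


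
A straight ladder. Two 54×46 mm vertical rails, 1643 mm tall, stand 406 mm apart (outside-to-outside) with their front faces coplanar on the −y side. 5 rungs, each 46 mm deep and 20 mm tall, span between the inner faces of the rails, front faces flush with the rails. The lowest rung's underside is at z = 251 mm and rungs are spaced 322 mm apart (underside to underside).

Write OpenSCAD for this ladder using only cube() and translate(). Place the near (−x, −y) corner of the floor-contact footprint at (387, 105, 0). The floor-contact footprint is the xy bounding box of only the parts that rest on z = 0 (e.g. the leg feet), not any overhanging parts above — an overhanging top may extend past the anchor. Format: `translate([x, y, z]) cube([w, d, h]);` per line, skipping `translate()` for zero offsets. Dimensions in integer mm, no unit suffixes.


translate([387, 105, 0]) cube([54, 46, 1643]);
translate([739, 105, 0]) cube([54, 46, 1643]);
translate([441, 105, 251]) cube([298, 46, 20]);
translate([441, 105, 573]) cube([298, 46, 20]);
translate([441, 105, 895]) cube([298, 46, 20]);
translate([441, 105, 1217]) cube([298, 46, 20]);
translate([441, 105, 1539]) cube([298, 46, 20]);


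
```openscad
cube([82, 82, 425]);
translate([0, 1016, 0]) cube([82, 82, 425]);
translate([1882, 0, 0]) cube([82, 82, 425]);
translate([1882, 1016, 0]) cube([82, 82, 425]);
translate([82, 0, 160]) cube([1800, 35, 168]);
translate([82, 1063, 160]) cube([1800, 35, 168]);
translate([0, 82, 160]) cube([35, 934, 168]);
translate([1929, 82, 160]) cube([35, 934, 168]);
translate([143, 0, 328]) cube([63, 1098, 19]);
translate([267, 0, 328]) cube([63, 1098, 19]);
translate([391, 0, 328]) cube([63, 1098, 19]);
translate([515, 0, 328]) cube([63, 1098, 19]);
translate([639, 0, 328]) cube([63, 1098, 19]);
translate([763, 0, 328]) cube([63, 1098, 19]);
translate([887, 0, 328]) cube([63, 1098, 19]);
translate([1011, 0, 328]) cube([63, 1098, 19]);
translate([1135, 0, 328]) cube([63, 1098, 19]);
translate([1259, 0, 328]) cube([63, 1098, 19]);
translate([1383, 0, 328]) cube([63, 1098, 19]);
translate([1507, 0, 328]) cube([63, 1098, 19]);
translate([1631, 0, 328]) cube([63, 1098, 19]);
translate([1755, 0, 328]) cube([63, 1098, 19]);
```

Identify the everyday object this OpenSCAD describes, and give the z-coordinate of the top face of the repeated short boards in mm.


A bed frame. The slat-top height is 347 mm.

Four posts, four rails, and a row of slats — a bed frame. Slats sit on the rails at z = 160 + 168 = 328; with slat thickness 19, the top is 347 mm.


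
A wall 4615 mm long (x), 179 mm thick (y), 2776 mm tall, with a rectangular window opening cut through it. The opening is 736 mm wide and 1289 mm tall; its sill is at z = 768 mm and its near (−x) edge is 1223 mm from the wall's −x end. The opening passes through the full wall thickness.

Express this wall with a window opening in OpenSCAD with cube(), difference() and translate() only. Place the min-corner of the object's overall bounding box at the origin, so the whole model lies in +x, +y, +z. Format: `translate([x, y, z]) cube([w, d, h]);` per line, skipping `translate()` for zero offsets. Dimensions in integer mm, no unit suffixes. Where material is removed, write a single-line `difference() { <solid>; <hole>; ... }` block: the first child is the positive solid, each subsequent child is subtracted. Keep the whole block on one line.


difference() { cube([4615, 179, 2776]); translate([1223, 0, 768]) cube([736, 179, 1289]); }


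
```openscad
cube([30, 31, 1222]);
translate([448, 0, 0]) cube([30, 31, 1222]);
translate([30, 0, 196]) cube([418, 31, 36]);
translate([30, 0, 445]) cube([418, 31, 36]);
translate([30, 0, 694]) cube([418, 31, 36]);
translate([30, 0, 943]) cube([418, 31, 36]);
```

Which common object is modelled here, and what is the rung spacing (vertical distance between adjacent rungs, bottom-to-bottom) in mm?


A ladder. The rung spacing is 249 mm.

Two tall 30×31 posts with 4 short bars between them — a ladder. Adjacent rungs sit at z = 196 and z = 445, so the spacing is 445 − 196 = 249 mm.


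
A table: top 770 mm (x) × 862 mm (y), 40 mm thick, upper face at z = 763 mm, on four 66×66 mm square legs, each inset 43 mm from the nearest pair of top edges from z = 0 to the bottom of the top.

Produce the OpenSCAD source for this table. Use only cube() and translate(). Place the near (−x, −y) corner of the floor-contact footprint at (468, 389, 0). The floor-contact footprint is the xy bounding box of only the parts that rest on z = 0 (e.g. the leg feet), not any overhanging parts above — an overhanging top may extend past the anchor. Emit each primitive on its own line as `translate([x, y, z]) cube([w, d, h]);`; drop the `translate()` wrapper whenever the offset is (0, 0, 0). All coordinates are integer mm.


translate([425, 346, 723]) cube([770, 862, 40]);
translate([468, 389, 0]) cube([66, 66, 723]);
translate([1086, 389, 0]) cube([66, 66, 723]);
translate([468, 1099, 0]) cube([66, 66, 723]);
translate([1086, 1099, 0]) cube([66, 66, 723]);


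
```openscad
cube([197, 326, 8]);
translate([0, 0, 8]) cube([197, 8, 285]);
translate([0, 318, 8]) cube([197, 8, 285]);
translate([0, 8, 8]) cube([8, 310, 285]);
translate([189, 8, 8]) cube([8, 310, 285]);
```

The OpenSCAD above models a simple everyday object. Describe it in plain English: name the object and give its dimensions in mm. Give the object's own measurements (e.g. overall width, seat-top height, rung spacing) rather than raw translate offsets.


An open-topped rectangular box: outside dimensions 197×326×293 mm, with a uniform wall and base thickness of 8 mm. The base is a full 197×326 slab on the floor; four walls sit on top of the base. The front and back walls (the −y and +y sides) span the full width; the two side walls fit between them.


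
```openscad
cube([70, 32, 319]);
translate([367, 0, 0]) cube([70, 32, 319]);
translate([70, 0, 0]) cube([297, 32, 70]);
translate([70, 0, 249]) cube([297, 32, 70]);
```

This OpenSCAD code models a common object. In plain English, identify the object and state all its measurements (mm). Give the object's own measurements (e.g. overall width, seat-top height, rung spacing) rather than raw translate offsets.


A rectangular picture frame lying in the x–z plane (depth along y). The opening is 297 mm wide (x) by 179 mm tall (z), surrounded by a border 70 mm wide on all four sides. The frame is 32 mm deep and is made of two full-height vertical stiles with two horizontal rails fitted between them.


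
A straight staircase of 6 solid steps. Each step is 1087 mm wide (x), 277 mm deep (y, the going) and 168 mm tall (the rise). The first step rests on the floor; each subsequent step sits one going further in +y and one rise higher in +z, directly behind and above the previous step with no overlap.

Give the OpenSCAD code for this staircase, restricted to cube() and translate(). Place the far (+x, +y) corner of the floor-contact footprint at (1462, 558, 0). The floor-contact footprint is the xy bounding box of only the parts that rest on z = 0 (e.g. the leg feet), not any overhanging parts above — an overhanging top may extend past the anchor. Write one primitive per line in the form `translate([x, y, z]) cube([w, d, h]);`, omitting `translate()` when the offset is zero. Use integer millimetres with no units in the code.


translate([375, 281, 0]) cube([1087, 277, 168]);
translate([375, 558, 168]) cube([1087, 277, 168]);
translate([375, 835, 336]) cube([1087, 277, 168]);
translate([375, 1112, 504]) cube([1087, 277, 168]);
translate([375, 1389, 672]) cube([1087, 277, 168]);
translate([375, 1666, 840]) cube([1087, 277, 168]);


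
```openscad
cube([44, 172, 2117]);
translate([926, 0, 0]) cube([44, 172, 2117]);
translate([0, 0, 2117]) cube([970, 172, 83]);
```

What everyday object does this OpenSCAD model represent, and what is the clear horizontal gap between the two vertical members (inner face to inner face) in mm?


A door frame. The clear opening width is 882 mm.

Two 2117 mm tall posts with a header on top — a door frame. The left jamb is 44 mm wide at x = 0; the right jamb starts at x = 926. The clear opening is 926 − 44 = 882 mm.


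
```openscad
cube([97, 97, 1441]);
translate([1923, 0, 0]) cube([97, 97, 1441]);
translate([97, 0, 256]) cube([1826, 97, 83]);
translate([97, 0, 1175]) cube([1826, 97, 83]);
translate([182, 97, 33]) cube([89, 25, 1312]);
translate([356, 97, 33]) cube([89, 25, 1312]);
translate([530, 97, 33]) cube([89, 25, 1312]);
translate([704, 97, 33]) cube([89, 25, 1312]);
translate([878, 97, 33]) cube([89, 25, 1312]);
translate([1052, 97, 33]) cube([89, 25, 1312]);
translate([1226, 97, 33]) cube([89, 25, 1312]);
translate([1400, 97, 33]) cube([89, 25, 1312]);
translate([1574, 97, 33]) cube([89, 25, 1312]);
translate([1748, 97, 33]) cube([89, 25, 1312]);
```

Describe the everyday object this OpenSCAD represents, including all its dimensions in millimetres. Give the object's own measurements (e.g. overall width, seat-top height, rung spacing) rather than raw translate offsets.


A fence section. Two 97×97 mm posts, 1441 mm tall, stand on the floor with a clear span of 1826 mm between their inner faces. Two horizontal rails of 97×83 mm section span the gap between the posts with their undersides at z = 256 mm and z = 1175 mm, flush with the posts' −y face. 10 pickets, each 89 mm wide, 25 mm thick and 1312 mm tall, are fixed to the +y face of the rails with their bottoms at z = 33 mm, spaced across the span with a 85 mm gap after the −x post and between neighbouring pickets, with 86 mm left before the +x post.


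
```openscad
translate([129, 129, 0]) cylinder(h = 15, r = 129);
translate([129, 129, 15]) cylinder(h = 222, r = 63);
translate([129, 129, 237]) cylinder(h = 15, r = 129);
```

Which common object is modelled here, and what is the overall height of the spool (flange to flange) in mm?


A spool. The overall height is 252 mm.

Three coaxial cylinders, large–small–large — a spool. Two 15 mm flanges and a 222 mm core give 15 + 222 + 15 = 252 mm.


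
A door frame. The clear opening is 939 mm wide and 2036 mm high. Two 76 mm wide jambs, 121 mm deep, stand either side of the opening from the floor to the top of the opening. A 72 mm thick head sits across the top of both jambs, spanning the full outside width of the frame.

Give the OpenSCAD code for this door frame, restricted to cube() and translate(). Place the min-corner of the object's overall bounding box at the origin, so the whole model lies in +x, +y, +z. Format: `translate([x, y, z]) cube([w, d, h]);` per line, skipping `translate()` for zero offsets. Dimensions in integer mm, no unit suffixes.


cube([76, 121, 2036]);
translate([1015, 0, 0]) cube([76, 121, 2036]);
translate([0, 0, 2036]) cube([1091, 121, 72]);


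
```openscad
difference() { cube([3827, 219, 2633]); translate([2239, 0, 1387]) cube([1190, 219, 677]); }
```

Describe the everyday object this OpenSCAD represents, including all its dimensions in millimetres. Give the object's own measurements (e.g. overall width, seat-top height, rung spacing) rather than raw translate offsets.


A wall 3827 mm long (x), 219 mm thick (y), 2633 mm tall, with a rectangular window opening cut through it. The opening is 1190 mm wide and 677 mm tall; its sill is at z = 1387 mm and its near (−x) edge is 2239 mm from the wall's −x end. The opening passes through the full wall thickness.


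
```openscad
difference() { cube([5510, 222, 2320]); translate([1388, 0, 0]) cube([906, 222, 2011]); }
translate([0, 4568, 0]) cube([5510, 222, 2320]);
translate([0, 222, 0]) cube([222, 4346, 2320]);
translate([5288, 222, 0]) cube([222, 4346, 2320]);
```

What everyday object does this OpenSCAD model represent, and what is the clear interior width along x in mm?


A single room. The interior width is 5066 mm.

Four walls enclosing a rectangle with a door in the front wall — a room. Outside width 5510 minus two 222 mm walls gives 5066 mm.


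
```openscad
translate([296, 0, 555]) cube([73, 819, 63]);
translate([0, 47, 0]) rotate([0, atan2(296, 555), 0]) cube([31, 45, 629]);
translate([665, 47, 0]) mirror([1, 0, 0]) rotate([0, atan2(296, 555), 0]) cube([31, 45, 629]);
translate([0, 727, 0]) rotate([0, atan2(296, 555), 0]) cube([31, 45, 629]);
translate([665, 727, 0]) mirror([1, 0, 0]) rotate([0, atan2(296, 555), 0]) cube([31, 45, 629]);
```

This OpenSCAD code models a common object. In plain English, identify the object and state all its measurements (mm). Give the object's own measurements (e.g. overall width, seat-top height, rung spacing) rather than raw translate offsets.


A sawhorse. A 73×819×63 mm beam (x, y, z) sits on two A-frame leg pairs. Each pair is two raked legs of 31×45 mm section (45 mm along y) splaying symmetrically in x. Each leg rises 555 mm vertically over 296 mm of horizontal reach and is 629 mm long along its own axis. Every leg's outer bottom edge rests on the floor and its outer top edge meets a bottom edge of the beam — the left legs (tilting toward +x) meet the beam's −x bottom edge, the right legs (their mirror images, tilting toward −x) meet its +x bottom edge — so the leg tops tuck under the beam, the beam's underside is 555 mm above the floor, and the feet are 665 mm apart outside-to-outside with the beam centred between them. The two leg pairs are set in 47 mm from either end of the beam.


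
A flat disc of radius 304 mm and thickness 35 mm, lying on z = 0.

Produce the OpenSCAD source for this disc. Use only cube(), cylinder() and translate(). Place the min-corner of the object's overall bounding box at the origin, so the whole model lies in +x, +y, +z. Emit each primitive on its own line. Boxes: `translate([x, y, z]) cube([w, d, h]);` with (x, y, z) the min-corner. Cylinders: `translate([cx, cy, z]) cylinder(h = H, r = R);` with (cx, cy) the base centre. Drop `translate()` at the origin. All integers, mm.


translate([304, 304, 0]) cylinder(h = 35, r = 304);


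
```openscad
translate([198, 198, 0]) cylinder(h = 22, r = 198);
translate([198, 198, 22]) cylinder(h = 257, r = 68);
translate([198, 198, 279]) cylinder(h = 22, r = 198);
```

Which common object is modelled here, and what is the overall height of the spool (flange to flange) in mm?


A spool. The overall height is 301 mm.

Three coaxial cylinders, large–small–large — a spool. Two 22 mm flanges and a 257 mm core give 22 + 257 + 22 = 301 mm.


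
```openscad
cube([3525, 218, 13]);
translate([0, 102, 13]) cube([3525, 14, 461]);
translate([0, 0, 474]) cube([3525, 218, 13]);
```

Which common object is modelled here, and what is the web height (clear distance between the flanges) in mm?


An I-beam. The web height is 461 mm.

Two wide flanges with a thin centred web — an I-beam. Overall 487 mm minus two 13 mm flanges gives a web of 487 − 2·13 = 461 mm.


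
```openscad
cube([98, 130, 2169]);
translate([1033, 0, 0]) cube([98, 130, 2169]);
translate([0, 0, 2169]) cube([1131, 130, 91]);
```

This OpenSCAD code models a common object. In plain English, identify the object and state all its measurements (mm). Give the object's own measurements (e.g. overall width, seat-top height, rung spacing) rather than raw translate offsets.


A door frame. The clear opening is 935 mm wide and 2169 mm high. Two 98 mm wide jambs, 130 mm deep, stand either side of the opening from the floor to the top of the opening. A 91 mm thick head sits across the top of both jambs, spanning the full outside width of the frame.


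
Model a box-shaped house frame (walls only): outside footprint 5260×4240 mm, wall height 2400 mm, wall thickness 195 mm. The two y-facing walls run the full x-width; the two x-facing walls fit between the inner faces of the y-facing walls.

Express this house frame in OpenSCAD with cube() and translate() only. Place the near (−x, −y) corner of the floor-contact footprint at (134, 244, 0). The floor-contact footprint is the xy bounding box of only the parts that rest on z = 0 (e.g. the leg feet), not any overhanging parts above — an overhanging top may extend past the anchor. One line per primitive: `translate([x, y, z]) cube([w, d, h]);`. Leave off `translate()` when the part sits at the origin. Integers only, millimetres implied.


translate([134, 244, 0]) cube([5260, 195, 2400]);
translate([134, 4289, 0]) cube([5260, 195, 2400]);
translate([134, 439, 0]) cube([195, 3850, 2400]);
translate([5199, 439, 0]) cube([195, 3850, 2400]);


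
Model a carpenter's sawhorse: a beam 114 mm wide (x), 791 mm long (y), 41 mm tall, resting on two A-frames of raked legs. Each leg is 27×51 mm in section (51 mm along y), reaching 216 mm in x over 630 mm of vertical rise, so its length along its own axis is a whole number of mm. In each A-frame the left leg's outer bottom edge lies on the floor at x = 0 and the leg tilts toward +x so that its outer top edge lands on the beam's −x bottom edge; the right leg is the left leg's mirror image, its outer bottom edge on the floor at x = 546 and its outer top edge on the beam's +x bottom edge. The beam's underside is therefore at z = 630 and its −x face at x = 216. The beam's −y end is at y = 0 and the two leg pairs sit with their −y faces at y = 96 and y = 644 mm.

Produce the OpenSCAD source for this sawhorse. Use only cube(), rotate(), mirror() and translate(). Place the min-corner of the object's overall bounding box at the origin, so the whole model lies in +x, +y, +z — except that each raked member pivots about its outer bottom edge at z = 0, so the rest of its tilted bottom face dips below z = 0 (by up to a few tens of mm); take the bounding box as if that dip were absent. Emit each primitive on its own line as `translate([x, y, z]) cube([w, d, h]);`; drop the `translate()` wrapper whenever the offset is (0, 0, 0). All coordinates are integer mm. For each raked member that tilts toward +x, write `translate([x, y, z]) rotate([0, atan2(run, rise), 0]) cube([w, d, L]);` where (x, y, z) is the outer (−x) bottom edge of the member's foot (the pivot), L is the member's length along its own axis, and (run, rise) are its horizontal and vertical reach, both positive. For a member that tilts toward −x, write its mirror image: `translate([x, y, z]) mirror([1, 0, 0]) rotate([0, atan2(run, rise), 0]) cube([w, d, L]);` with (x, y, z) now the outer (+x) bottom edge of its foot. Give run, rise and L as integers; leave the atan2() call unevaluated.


// leg length = √(216² + 630²) = 666
// right-leg outer foot x = 2·216 + 114 = 546
// beam min-corner = (216, 0, 630)
translate([216, 0, 630]) cube([114, 791, 41]);
translate([0, 96, 0]) rotate([0, atan2(216, 630), 0]) cube([27, 51, 666]);
translate([546, 96, 0]) mirror([1, 0, 0]) rotate([0, atan2(216, 630), 0]) cube([27, 51, 666]);
translate([0, 644, 0]) rotate([0, atan2(216, 630), 0]) cube([27, 51, 666]);
translate([546, 644, 0]) mirror([1, 0, 0]) rotate([0, atan2(216, 630), 0]) cube([27, 51, 666]);


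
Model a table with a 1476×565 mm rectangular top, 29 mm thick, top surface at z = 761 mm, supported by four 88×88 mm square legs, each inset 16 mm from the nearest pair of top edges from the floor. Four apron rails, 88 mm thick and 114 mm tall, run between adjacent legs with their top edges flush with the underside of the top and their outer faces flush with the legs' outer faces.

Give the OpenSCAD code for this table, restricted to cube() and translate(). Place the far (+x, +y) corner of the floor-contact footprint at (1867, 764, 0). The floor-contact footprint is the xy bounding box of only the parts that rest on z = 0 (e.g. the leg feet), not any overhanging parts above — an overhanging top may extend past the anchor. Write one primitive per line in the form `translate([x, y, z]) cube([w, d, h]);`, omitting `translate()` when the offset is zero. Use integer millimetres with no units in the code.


// leg_h = 761 - 29 = 732
// apron z = 732 - 114 = 618
translate([407, 215, 732]) cube([1476, 565, 29]);
translate([423, 231, 0]) cube([88, 88, 732]);
translate([1779, 231, 0]) cube([88, 88, 732]);
translate([423, 676, 0]) cube([88, 88, 732]);
translate([1779, 676, 0]) cube([88, 88, 732]);
translate([511, 231, 618]) cube([1268, 88, 114]);
translate([511, 676, 618]) cube([1268, 88, 114]);
translate([423, 319, 618]) cube([88, 357, 114]);
translate([1779, 319, 618]) cube([88, 357, 114]);


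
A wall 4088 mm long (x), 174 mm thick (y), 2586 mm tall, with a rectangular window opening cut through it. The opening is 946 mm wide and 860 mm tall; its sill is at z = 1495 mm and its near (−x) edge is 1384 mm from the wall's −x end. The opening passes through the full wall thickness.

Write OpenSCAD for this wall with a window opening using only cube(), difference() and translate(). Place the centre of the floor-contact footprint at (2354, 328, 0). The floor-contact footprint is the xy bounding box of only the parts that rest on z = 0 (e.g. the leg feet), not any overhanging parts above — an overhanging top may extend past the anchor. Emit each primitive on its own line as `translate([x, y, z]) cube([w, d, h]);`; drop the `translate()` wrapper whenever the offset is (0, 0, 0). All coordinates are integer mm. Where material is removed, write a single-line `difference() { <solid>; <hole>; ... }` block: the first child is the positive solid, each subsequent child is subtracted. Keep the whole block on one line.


difference() { translate([310, 241, 0]) cube([4088, 174, 2586]); translate([1694, 241, 1495]) cube([946, 174, 860]); }


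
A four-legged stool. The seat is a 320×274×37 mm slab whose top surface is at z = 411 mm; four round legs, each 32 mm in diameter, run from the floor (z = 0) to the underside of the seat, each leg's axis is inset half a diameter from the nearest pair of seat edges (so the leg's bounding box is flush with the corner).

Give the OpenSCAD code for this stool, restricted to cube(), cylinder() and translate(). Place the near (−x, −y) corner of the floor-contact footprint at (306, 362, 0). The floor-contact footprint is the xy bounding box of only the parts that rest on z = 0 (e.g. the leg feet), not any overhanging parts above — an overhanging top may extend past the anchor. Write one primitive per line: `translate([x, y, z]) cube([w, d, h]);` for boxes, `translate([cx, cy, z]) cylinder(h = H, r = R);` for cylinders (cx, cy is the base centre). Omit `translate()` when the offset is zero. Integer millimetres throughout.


translate([306, 362, 374]) cube([320, 274, 37]);
translate([322, 378, 0]) cylinder(h = 374, r = 16);
translate([610, 378, 0]) cylinder(h = 374, r = 16);
translate([322, 620, 0]) cylinder(h = 374, r = 16);
translate([610, 620, 0]) cylinder(h = 374, r = 16);


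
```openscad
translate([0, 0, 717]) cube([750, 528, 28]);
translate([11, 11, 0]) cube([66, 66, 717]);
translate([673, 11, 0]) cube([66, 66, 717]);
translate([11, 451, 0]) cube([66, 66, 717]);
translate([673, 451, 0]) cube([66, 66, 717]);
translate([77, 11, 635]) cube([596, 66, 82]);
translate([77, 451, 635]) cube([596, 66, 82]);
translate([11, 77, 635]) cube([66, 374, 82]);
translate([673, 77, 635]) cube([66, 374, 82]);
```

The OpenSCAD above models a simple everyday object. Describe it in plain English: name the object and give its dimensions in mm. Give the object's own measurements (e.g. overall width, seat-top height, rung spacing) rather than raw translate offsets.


A rectangular dining table. The top is 750×528×28 mm with its upper surface at z = 745 mm. It stands on four 66×66 mm square legs, each inset 11 mm from the nearest pair of top edges, running from the floor to the underside of the top. Four apron rails, 66 mm thick and 82 mm tall, run between adjacent legs with their top edges flush with the underside of the top and their outer faces flush with the legs' outer faces.


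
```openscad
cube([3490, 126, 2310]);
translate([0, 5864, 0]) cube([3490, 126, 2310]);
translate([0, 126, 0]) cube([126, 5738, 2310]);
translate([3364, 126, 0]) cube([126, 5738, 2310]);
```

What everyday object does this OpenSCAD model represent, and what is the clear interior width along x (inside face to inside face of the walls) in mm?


A house (or room) frame. The interior width is 3238 mm.

Four 2310 mm walls enclosing a rectangle with no floor or roof — a room or house frame. Outside width is 3490 mm and wall thickness is 126 mm, so the interior width is 3490 − 2 × 126 = 3238 mm.


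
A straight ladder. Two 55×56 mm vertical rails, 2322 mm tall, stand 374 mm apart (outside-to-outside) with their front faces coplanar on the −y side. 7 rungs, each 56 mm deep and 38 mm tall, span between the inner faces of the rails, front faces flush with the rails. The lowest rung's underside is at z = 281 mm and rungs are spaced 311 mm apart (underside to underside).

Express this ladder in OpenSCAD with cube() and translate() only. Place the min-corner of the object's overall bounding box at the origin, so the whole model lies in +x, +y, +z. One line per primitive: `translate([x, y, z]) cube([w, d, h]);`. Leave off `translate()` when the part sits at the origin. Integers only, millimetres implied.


// rung span = 374 - 2*55 = 264
// rung[k] z = 281 + k*311
cube([55, 56, 2322]);
translate([319, 0, 0]) cube([55, 56, 2322]);
translate([55, 0, 281]) cube([264, 56, 38]);
translate([55, 0, 592]) cube([264, 56, 38]);
translate([55, 0, 903]) cube([264, 56, 38]);
translate([55, 0, 1214]) cube([264, 56, 38]);
translate([55, 0, 1525]) cube([264, 56, 38]);
translate([55, 0, 1836]) cube([264, 56, 38]);
translate([55, 0, 2147]) cube([264, 56, 38]);


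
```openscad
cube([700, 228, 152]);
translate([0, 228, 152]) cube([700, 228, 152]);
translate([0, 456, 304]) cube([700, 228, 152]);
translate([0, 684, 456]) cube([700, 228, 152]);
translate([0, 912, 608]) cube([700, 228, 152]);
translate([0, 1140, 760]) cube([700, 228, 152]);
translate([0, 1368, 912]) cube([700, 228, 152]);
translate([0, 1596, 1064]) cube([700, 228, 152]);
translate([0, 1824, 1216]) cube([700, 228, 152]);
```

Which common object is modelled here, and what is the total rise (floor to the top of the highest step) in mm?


A staircase. The total rise is 1368 mm.

9 identical blocks, each offset up and back from the previous — a staircase. Each step is 152 mm tall and there are 9 of them, so the total rise is 9 × 152 = 1368 mm.


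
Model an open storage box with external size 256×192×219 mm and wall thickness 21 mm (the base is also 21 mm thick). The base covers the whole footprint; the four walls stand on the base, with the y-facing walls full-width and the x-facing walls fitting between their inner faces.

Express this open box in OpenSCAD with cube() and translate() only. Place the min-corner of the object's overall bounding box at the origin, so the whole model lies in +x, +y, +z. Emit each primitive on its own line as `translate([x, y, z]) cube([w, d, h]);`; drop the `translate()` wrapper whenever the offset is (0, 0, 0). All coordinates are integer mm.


cube([256, 192, 21]);
translate([0, 0, 21]) cube([256, 21, 198]);
translate([0, 171, 21]) cube([256, 21, 198]);
translate([0, 21, 21]) cube([21, 150, 198]);
translate([235, 21, 21]) cube([21, 150, 198]);


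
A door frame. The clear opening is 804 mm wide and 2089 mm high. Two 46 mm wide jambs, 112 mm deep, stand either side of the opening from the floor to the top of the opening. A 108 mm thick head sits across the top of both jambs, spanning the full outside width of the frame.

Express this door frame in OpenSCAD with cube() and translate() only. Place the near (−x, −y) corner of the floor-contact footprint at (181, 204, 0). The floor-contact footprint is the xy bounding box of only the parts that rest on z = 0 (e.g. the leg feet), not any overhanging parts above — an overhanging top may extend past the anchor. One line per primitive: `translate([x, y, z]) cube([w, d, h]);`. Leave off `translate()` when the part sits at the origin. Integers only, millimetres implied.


translate([181, 204, 0]) cube([46, 112, 2089]);
translate([1031, 204, 0]) cube([46, 112, 2089]);
translate([181, 204, 2089]) cube([896, 112, 108]);
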